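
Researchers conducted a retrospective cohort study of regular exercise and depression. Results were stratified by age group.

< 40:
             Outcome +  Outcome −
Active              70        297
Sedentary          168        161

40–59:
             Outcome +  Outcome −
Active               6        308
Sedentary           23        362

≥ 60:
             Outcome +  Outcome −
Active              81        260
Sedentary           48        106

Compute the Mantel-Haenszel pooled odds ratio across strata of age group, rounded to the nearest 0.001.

0.342

OR_MH = Σ(aᵢdᵢ/nᵢ) / Σ(bᵢcᵢ/nᵢ), where nᵢ is the stratum total.
Stratum 1 (< 40): n = 696; a·d/n = 70·161/696 = 16.1925; b·c/n = 297·168/696 = 71.6897
Stratum 2 (40–59): n = 699; a·d/n = 6·362/699 = 3.1073; b·c/n = 308·23/699 = 10.1345
Stratum 3 (≥ 60): n = 495; a·d/n = 81·106/495 = 17.3455; b·c/n = 260·48/495 = 25.2121
OR_MH = (16.1925 + 3.1073 + 17.3455) / (71.6897 + 10.1345 + 25.2121) = 36.6453 / 107.0363 = 0.34236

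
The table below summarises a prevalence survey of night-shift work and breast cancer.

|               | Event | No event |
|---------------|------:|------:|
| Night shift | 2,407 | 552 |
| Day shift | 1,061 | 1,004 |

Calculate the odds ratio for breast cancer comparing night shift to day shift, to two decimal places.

4.13

Cells: a = 2407, b = 552, c = 1061, d = 1004.
OR = (a·d)/(b·c) = (2407 × 1004) / (552 × 1061) = 2416628 / 585672 = 4.12625
The odds of breast cancer are about 4.13 times as high in the night shift group.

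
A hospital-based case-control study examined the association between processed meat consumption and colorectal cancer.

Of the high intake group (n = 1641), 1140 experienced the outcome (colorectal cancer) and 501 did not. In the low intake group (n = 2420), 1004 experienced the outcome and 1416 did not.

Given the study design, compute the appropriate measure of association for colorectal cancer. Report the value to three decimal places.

From the description: a = 1140, b = 501, c = 1004, d = 1416.
This is a hospital-based case-control study: participants were sampled on outcome status, so risks in the source population cannot be estimated directly — relative risk is not valid here. The odds ratio is the appropriate measure.
OR = (a·d)/(b·c) = (1140 × 1416) / (501 × 1004) = 1614240 / 503004 = 3.20920

3.209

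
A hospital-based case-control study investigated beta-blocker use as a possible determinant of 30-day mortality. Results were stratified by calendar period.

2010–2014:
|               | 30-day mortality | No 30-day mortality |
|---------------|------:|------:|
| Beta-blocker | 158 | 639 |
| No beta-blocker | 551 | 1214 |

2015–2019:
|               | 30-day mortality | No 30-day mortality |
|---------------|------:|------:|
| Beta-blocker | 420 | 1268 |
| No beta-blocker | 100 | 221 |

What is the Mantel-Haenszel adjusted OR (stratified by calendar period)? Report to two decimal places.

0.60

OR_MH = Σ(aᵢdᵢ/nᵢ) / Σ(bᵢcᵢ/nᵢ), where nᵢ is the stratum total.
Stratum 1 (2010–2014): n = 2562; a·d/n = 158·1214/2562 = 74.8681; b·c/n = 639·551/2562 = 137.4274
Stratum 2 (2015–2019): n = 2009; a·d/n = 420·221/2009 = 46.2021; b·c/n = 1268·100/2009 = 63.1160
OR_MH = (74.8681 + 46.2021) / (137.4274 + 63.1160) = 121.0702 / 200.5434 = 0.60371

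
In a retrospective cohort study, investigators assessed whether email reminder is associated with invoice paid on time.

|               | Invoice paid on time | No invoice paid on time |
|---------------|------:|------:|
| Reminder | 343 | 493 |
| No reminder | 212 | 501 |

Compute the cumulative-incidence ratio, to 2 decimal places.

1.38

Cells: a = 343, b = 493, c = 212, d = 501.
Risk in exposed = 343/836 = 0.41029; risk in unexposed = 212/713 = 0.29734.
RR = 0.41029 / 0.29734 = 1.37988
The risk among the exposed is 1.38 times that among the unexposed.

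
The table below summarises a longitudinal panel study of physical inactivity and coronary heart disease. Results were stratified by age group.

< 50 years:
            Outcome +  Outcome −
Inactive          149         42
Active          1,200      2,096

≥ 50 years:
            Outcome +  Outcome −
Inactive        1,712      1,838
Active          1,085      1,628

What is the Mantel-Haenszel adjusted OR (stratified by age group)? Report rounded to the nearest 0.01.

OR_MH = Σ(aᵢdᵢ/nᵢ) / Σ(bᵢcᵢ/nᵢ), where nᵢ is the stratum total.
Stratum 1 (< 50 years): n = 3487; a·d/n = 149·2096/3487 = 89.5624; b·c/n = 42·1200/3487 = 14.4537
Stratum 2 (≥ 50 years): n = 6263; a·d/n = 1712·1628/6263 = 445.0161; b·c/n = 1838·1085/6263 = 318.4145
OR_MH = (89.5624 + 445.0161) / (14.4537 + 318.4145) = 534.5785 / 332.8682 = 1.60598

1.61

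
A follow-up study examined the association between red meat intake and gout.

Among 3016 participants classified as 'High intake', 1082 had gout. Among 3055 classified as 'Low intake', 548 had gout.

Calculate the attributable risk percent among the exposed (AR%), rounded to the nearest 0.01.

50.00

From the description: a = 1082, b = 1934, c = 548, d = 2507.
Risk in exposed = 1082/3016 = 0.35875; risk in unexposed = 548/3055 = 0.17938.
RR = 0.35875/0.17938 = 1.99998
AR% = (RR − 1)/RR × 100 = (1.99998 − 1)/1.99998 × 100 = 49.9996%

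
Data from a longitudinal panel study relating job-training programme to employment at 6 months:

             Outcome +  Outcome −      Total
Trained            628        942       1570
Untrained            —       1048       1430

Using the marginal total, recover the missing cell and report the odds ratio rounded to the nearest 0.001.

The missing cell is in the unexposed row: 1430 − 1048 = 382.
So a = 628, b = 942, c = 382, d = 1048.
OR = (a·d)/(b·c) = (628 × 1048) / (942 × 382) = 658144 / 359844 = 1.82897

1.829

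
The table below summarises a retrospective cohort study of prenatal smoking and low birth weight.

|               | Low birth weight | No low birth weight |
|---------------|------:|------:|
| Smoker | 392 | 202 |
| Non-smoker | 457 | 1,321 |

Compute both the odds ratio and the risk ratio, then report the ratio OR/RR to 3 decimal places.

Cells: a = 392, b = 202, c = 457, d = 1321.
OR = (392·1321)/(202·457) = 517832/92314 = 5.60946
Risk in exposed = 392/594 = 0.65993; risk in unexposed = 457/1778 = 0.25703; RR = 2.56753
OR/RR = 5.60946 / 2.56753 = 2.18477
The outcome is not rare, so the OR lies further from 1 than the RR.

2.185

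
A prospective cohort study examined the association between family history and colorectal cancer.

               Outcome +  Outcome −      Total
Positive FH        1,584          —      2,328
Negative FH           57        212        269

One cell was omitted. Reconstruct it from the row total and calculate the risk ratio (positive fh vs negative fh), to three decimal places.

3.211

The missing cell is in the exposed row: 2328 − 1584 = 744.
So a = 1584, b = 744, c = 57, d = 212.
RR = [a/(a+b)] / [c/(c+d)] = (1584/2328) / (57/269) = 0.68041/0.21190 = 3.21107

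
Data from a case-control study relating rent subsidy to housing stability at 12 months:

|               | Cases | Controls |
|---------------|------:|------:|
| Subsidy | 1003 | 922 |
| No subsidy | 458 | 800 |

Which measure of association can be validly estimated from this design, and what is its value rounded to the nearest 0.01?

Cells: a = 1003, b = 922, c = 458, d = 800.
This is a case-control study: participants were sampled on outcome status, so risks in the source population cannot be estimated directly — relative risk is not valid here. The odds ratio is the appropriate measure.
OR = (a·d)/(b·c) = (1003 × 800) / (922 × 458) = 802400 / 422276 = 1.90018

1.90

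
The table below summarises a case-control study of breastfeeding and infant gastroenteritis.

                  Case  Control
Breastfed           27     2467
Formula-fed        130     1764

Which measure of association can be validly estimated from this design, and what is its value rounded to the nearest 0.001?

Cells: a = 27, b = 2467, c = 130, d = 1764.
This is a case-control study: participants were sampled on outcome status, so risks in the source population cannot be estimated directly — relative risk is not valid here. The odds ratio is the appropriate measure.
OR = (a·d)/(b·c) = (27 × 1764) / (2467 × 130) = 47628 / 320710 = 0.14851

0.149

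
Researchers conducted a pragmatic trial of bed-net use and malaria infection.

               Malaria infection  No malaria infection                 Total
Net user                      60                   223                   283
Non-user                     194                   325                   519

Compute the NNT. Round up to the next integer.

Risk in treated group = 60/283 = 0.21201; risk in control = 194/519 = 0.37380.
Absolute risk reduction = 0.37380 − 0.21201 = 0.16178
NNT = 1 / ARR = 1 / 0.16178 = 6.181 → round up → 7

7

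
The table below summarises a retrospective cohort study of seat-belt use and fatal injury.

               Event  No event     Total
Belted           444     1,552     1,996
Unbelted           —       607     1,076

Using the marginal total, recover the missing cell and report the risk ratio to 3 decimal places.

0.510

The missing cell is in the unexposed row: 1076 − 607 = 469.
So a = 444, b = 1552, c = 469, d = 607.
RR = [a/(a+b)] / [c/(c+d)] = (444/1996) / (469/1076) = 0.22244/0.43587 = 0.51034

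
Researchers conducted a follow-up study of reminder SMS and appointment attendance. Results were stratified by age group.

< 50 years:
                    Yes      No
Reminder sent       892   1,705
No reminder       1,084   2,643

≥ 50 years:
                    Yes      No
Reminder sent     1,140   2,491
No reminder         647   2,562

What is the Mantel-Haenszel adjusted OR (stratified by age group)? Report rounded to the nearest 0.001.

OR_MH = Σ(aᵢdᵢ/nᵢ) / Σ(bᵢcᵢ/nᵢ), where nᵢ is the stratum total.
Stratum 1 (< 50 years): n = 6324; a·d/n = 892·2643/6324 = 372.7951; b·c/n = 1705·1084/6324 = 292.2549
Stratum 2 (≥ 50 years): n = 6840; a·d/n = 1140·2562/6840 = 427.0000; b·c/n = 2491·647/6840 = 235.6253
OR_MH = (372.7951 + 427.0000) / (292.2549 + 235.6253) = 799.7951 / 527.8802 = 1.51511

1.515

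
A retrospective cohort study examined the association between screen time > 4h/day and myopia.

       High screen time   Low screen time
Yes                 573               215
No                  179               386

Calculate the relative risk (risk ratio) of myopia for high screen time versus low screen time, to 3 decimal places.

Reading the table with exposure as columns: a = 573 (High screen time, case), b = 179 (High screen time, non-case), c = 215 (Low screen time, case), d = 386.
Risk in exposed = 573/752 = 0.76197; risk in unexposed = 215/601 = 0.35774.
RR = 0.76197 / 0.35774 = 2.12997
The risk among the exposed is 2.13 times that among the unexposed.

2.130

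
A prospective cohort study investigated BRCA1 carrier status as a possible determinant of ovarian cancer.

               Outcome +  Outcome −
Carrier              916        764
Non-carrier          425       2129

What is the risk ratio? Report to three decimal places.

3.277

Cells: a = 916, b = 764, c = 425, d = 2129.
Risk in exposed = 916/1680 = 0.54524; risk in unexposed = 425/2554 = 0.16641.
RR = 0.54524 / 0.16641 = 3.27656
The risk among the exposed is 3.28 times that among the unexposed.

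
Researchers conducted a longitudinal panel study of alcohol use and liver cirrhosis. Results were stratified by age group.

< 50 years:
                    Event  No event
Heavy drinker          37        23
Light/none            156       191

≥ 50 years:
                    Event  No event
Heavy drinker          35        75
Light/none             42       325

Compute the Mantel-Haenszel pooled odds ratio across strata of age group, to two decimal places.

OR_MH = Σ(aᵢdᵢ/nᵢ) / Σ(bᵢcᵢ/nᵢ), where nᵢ is the stratum total.
Stratum 1 (< 50 years): n = 407; a·d/n = 37·191/407 = 17.3636; b·c/n = 23·156/407 = 8.8157
Stratum 2 (≥ 50 years): n = 477; a·d/n = 35·325/477 = 23.8470; b·c/n = 75·42/477 = 6.6038
OR_MH = (17.3636 + 23.8470) / (8.8157 + 6.6038) = 41.2106 / 15.4195 = 2.67263

2.67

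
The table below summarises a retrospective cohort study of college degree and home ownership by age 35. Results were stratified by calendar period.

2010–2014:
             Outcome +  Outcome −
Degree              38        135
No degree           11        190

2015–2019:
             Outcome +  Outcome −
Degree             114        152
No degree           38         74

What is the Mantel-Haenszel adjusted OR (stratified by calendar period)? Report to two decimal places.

2.16

OR_MH = Σ(aᵢdᵢ/nᵢ) / Σ(bᵢcᵢ/nᵢ), where nᵢ is the stratum total.
Stratum 1 (2010–2014): n = 374; a·d/n = 38·190/374 = 19.3048; b·c/n = 135·11/374 = 3.9706
Stratum 2 (2015–2019): n = 378; a·d/n = 114·74/378 = 22.3175; b·c/n = 152·38/378 = 15.2804
OR_MH = (19.3048 + 22.3175) / (3.9706 + 15.2804) = 41.6223 / 19.2510 = 2.16208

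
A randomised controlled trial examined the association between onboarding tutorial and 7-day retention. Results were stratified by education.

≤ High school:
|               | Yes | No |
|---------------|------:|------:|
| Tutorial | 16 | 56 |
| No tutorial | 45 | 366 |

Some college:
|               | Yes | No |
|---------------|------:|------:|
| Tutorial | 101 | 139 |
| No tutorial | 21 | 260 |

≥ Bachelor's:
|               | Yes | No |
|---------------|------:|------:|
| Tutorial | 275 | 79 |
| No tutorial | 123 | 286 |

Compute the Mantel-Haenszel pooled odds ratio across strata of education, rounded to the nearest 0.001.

7.031

OR_MH = Σ(aᵢdᵢ/nᵢ) / Σ(bᵢcᵢ/nᵢ), where nᵢ is the stratum total.
Stratum 1 (≤ High school): n = 483; a·d/n = 16·366/483 = 12.1242; b·c/n = 56·45/483 = 5.2174
Stratum 2 (Some college): n = 521; a·d/n = 101·260/521 = 50.4031; b·c/n = 139·21/521 = 5.6027
Stratum 3 (≥ Bachelor's): n = 763; a·d/n = 275·286/763 = 103.0799; b·c/n = 79·123/763 = 12.7353
OR_MH = (12.1242 + 50.4031 + 103.0799) / (5.2174 + 5.6027 + 12.7353) = 165.6072 / 23.5553 = 7.03056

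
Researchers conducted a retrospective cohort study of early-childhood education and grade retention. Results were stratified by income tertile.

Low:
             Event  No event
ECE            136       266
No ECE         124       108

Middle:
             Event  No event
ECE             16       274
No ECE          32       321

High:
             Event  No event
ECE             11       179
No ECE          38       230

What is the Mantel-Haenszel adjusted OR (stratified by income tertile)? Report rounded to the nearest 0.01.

OR_MH = Σ(aᵢdᵢ/nᵢ) / Σ(bᵢcᵢ/nᵢ), where nᵢ is the stratum total.
Stratum 1 (Low): n = 634; a·d/n = 136·108/634 = 23.1672; b·c/n = 266·124/634 = 52.0252
Stratum 2 (Middle): n = 643; a·d/n = 16·321/643 = 7.9876; b·c/n = 274·32/643 = 13.6361
Stratum 3 (High): n = 458; a·d/n = 11·230/458 = 5.5240; b·c/n = 179·38/458 = 14.8515
OR_MH = (23.1672 + 7.9876 + 5.5240) / (52.0252 + 13.6361 + 14.8515) = 36.6788 / 80.5128 = 0.45556

0.46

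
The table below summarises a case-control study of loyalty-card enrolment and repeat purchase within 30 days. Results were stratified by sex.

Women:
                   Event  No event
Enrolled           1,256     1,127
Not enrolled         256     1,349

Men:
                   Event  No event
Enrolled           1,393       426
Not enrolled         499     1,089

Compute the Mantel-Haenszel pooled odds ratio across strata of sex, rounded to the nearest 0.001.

6.458

OR_MH = Σ(aᵢdᵢ/nᵢ) / Σ(bᵢcᵢ/nᵢ), where nᵢ is the stratum total.
Stratum 1 (Women): n = 3988; a·d/n = 1256·1349/3988 = 424.8606; b·c/n = 1127·256/3988 = 72.3450
Stratum 2 (Men): n = 3407; a·d/n = 1393·1089/3407 = 445.2530; b·c/n = 426·499/3407 = 62.3933
OR_MH = (424.8606 + 445.2530) / (72.3450 + 62.3933) = 870.1136 / 134.7383 = 6.45780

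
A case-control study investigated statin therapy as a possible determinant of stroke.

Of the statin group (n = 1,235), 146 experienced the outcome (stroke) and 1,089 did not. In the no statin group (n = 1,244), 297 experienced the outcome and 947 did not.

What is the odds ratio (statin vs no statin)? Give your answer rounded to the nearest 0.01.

0.43

From the description: a = 146, b = 1089, c = 297, d = 947.
OR = (a·d)/(b·c) = (146 × 947) / (1089 × 297) = 138262 / 323433 = 0.42748
Exposure is associated with lower odds of stroke (OR = 0.43 < 1).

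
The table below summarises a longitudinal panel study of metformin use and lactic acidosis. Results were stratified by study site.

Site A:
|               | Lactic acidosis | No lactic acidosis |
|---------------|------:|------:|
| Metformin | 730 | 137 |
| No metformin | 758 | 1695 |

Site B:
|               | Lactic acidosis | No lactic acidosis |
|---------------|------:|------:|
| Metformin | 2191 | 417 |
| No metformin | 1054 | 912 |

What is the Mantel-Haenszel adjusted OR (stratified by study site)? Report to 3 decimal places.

6.356

OR_MH = Σ(aᵢdᵢ/nᵢ) / Σ(bᵢcᵢ/nᵢ), where nᵢ is the stratum total.
Stratum 1 (Site A): n = 3320; a·d/n = 730·1695/3320 = 372.6958; b·c/n = 137·758/3320 = 31.2789
Stratum 2 (Site B): n = 4574; a·d/n = 2191·912/4574 = 436.8588; b·c/n = 417·1054/4574 = 96.0905
OR_MH = (372.6958 + 436.8588) / (31.2789 + 96.0905) = 809.5546 / 127.3694 = 6.35596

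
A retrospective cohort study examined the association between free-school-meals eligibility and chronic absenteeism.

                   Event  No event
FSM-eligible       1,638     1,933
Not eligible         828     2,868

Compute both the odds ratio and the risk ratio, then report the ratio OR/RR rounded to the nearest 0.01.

1.43

Cells: a = 1638, b = 1933, c = 828, d = 2868.
OR = (1638·2868)/(1933·828) = 4697784/1600524 = 2.93515
Risk in exposed = 1638/3571 = 0.45870; risk in unexposed = 828/3696 = 0.22403; RR = 2.04751
OR/RR = 2.93515 / 2.04751 = 1.43352
The outcome is not rare, so the OR lies further from 1 than the RR.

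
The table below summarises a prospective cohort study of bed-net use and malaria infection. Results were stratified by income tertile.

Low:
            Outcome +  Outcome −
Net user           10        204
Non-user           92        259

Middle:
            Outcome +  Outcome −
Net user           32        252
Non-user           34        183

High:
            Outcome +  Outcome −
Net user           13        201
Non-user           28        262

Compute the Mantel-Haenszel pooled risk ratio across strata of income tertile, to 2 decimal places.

0.42

RR_MH = Σ(aᵢ·n₀ᵢ/nᵢ) / Σ(cᵢ·n₁ᵢ/nᵢ), with n₁ᵢ = aᵢ+bᵢ (exposed), n₀ᵢ = cᵢ+dᵢ (unexposed), nᵢ = n₁ᵢ+n₀ᵢ.
Stratum 1 (Low): n₁ = 214, n₀ = 351, n = 565; a·n₀/n = 10·351/565 = 6.2124; c·n₁/n = 92·214/565 = 34.8460
Stratum 2 (Middle): n₁ = 284, n₀ = 217, n = 501; a·n₀/n = 32·217/501 = 13.8603; c·n₁/n = 34·284/501 = 19.2735
Stratum 3 (High): n₁ = 214, n₀ = 290, n = 504; a·n₀/n = 13·290/504 = 7.4802; c·n₁/n = 28·214/504 = 11.8889
RR_MH = (6.2124 + 13.8603 + 7.4802) / (34.8460 + 19.2735 + 11.8889) = 27.5528 / 66.0084 = 0.41741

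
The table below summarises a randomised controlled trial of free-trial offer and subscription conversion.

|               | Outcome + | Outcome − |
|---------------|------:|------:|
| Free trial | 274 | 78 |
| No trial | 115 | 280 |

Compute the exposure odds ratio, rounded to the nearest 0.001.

Cells: a = 274, b = 78, c = 115, d = 280.
OR = (a·d)/(b·c) = (274 × 280) / (78 × 115) = 76720 / 8970 = 8.55295
The odds of subscription conversion are about 8.55 times as high in the free trial group.

8.553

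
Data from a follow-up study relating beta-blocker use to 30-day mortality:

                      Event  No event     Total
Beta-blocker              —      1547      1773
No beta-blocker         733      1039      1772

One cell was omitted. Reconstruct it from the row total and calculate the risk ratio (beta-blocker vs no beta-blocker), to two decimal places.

The missing cell is in the exposed row: 1773 − 1547 = 226.
So a = 226, b = 1547, c = 733, d = 1039.
RR = [a/(a+b)] / [c/(c+d)] = (226/1773) / (733/1772) = 0.12747/0.41366 = 0.30815

0.31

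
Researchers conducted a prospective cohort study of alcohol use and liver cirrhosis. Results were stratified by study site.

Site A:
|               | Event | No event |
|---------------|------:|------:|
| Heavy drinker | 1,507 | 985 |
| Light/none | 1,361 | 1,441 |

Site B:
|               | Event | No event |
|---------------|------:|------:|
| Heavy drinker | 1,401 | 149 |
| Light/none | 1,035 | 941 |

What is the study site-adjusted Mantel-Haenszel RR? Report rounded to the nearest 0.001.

RR_MH = Σ(aᵢ·n₀ᵢ/nᵢ) / Σ(cᵢ·n₁ᵢ/nᵢ), with n₁ᵢ = aᵢ+bᵢ (exposed), n₀ᵢ = cᵢ+dᵢ (unexposed), nᵢ = n₁ᵢ+n₀ᵢ.
Stratum 1 (Site A): n₁ = 2492, n₀ = 2802, n = 5294; a·n₀/n = 1507·2802/5294 = 797.6226; c·n₁/n = 1361·2492/5294 = 640.6521
Stratum 2 (Site B): n₁ = 1550, n₀ = 1976, n = 3526; a·n₀/n = 1401·1976/3526 = 785.1322; c·n₁/n = 1035·1550/3526 = 454.9773
RR_MH = (797.6226 + 785.1322) / (640.6521 + 454.9773) = 1582.7548 / 1095.6294 = 1.44461

1.445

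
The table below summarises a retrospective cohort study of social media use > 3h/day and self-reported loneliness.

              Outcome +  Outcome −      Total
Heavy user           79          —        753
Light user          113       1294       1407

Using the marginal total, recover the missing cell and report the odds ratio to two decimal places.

1.34

The missing cell is in the exposed row: 753 − 79 = 674.
So a = 79, b = 674, c = 113, d = 1294.
OR = (a·d)/(b·c) = (79 × 1294) / (674 × 113) = 102226 / 76162 = 1.34222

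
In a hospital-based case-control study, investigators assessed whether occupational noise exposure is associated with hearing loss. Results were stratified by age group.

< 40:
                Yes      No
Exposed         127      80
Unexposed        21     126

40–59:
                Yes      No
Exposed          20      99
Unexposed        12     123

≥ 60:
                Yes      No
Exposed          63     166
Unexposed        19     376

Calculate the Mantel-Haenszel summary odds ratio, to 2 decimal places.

OR_MH = Σ(aᵢdᵢ/nᵢ) / Σ(bᵢcᵢ/nᵢ), where nᵢ is the stratum total.
Stratum 1 (< 40): n = 354; a·d/n = 127·126/354 = 45.2034; b·c/n = 80·21/354 = 4.7458
Stratum 2 (40–59): n = 254; a·d/n = 20·123/254 = 9.6850; b·c/n = 99·12/254 = 4.6772
Stratum 3 (≥ 60): n = 624; a·d/n = 63·376/624 = 37.9615; b·c/n = 166·19/624 = 5.0545
OR_MH = (45.2034 + 9.6850 + 37.9615) / (4.7458 + 4.6772 + 5.0545) = 92.8500 / 14.4774 = 6.41344

6.41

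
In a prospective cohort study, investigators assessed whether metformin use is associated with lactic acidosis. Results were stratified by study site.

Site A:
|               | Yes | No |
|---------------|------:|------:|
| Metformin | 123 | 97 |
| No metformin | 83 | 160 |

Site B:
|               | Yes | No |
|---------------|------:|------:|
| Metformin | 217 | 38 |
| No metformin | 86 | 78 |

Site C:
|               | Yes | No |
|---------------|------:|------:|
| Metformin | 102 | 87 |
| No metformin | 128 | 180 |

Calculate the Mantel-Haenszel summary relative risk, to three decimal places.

1.514

RR_MH = Σ(aᵢ·n₀ᵢ/nᵢ) / Σ(cᵢ·n₁ᵢ/nᵢ), with n₁ᵢ = aᵢ+bᵢ (exposed), n₀ᵢ = cᵢ+dᵢ (unexposed), nᵢ = n₁ᵢ+n₀ᵢ.
Stratum 1 (Site A): n₁ = 220, n₀ = 243, n = 463; a·n₀/n = 123·243/463 = 64.5551; c·n₁/n = 83·220/463 = 39.4384
Stratum 2 (Site B): n₁ = 255, n₀ = 164, n = 419; a·n₀/n = 217·164/419 = 84.9356; c·n₁/n = 86·255/419 = 52.3389
Stratum 3 (Site C): n₁ = 189, n₀ = 308, n = 497; a·n₀/n = 102·308/497 = 63.2113; c·n₁/n = 128·189/497 = 48.6761
RR_MH = (64.5551 + 84.9356 + 63.2113) / (39.4384 + 52.3389 + 48.6761) = 212.7019 / 140.4534 = 1.51439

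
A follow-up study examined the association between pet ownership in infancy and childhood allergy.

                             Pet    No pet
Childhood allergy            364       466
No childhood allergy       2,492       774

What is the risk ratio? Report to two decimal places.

0.34

Reading the table with exposure as columns: a = 364 (Pet, case), b = 2492 (Pet, non-case), c = 466 (No pet, case), d = 774.
Risk in exposed = 364/2856 = 0.12745; risk in unexposed = 466/1240 = 0.37581.
RR = 0.12745 / 0.37581 = 0.33914
The risk is 66% lower among the exposed than among the unexposed.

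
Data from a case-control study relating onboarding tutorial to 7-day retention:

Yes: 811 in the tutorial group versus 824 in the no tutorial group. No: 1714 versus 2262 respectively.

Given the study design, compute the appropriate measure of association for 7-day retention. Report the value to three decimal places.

1.299

From the description: a = 811, b = 1714, c = 824, d = 2262.
This is a case-control study: participants were sampled on outcome status, so risks in the source population cannot be estimated directly — relative risk is not valid here. The odds ratio is the appropriate measure.
OR = (a·d)/(b·c) = (811 × 2262) / (1714 × 824) = 1834482 / 1412336 = 1.29890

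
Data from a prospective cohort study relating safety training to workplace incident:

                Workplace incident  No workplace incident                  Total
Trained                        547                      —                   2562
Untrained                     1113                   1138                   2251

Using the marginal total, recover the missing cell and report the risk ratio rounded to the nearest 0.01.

The missing cell is in the exposed row: 2562 − 547 = 2015.
So a = 547, b = 2015, c = 1113, d = 1138.
RR = [a/(a+b)] / [c/(c+d)] = (547/2562) / (1113/2251) = 0.21351/0.49445 = 0.43181

0.43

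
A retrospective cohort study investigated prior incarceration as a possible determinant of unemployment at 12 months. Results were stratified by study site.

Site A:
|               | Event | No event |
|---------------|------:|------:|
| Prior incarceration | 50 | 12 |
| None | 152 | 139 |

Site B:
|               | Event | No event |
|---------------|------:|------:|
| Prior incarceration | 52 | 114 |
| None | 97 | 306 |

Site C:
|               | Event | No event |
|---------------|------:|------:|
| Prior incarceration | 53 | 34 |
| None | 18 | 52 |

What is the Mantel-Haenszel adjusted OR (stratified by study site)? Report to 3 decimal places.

OR_MH = Σ(aᵢdᵢ/nᵢ) / Σ(bᵢcᵢ/nᵢ), where nᵢ is the stratum total.
Stratum 1 (Site A): n = 353; a·d/n = 50·139/353 = 19.6884; b·c/n = 12·152/353 = 5.1671
Stratum 2 (Site B): n = 569; a·d/n = 52·306/569 = 27.9649; b·c/n = 114·97/569 = 19.4341
Stratum 3 (Site C): n = 157; a·d/n = 53·52/157 = 17.5541; b·c/n = 34·18/157 = 3.8981
OR_MH = (19.6884 + 27.9649 + 17.5541) / (5.1671 + 19.4341 + 3.8981) = 65.2074 / 28.4993 = 2.28803

2.288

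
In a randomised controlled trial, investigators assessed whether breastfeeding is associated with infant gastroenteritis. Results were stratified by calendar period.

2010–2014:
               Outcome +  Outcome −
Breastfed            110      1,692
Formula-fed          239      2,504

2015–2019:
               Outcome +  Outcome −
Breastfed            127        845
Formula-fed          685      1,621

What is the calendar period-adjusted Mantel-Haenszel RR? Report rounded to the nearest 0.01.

RR_MH = Σ(aᵢ·n₀ᵢ/nᵢ) / Σ(cᵢ·n₁ᵢ/nᵢ), with n₁ᵢ = aᵢ+bᵢ (exposed), n₀ᵢ = cᵢ+dᵢ (unexposed), nᵢ = n₁ᵢ+n₀ᵢ.
Stratum 1 (2010–2014): n₁ = 1802, n₀ = 2743, n = 4545; a·n₀/n = 110·2743/4545 = 66.3872; c·n₁/n = 239·1802/4545 = 94.7586
Stratum 2 (2015–2019): n₁ = 972, n₀ = 2306, n = 3278; a·n₀/n = 127·2306/3278 = 89.3417; c·n₁/n = 685·972/3278 = 203.1178
RR_MH = (66.3872 + 89.3417) / (94.7586 + 203.1178) = 155.7289 / 297.8764 = 0.52280

0.52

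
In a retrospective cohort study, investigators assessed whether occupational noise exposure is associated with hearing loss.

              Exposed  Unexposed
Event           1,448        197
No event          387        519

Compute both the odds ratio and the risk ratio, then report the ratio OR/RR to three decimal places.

3.437

Reading the table with exposure as columns: a = 1448 (Exposed, case), b = 387 (Exposed, non-case), c = 197 (Unexposed, case), d = 519.
OR = (1448·519)/(387·197) = 751512/76239 = 9.85732
Risk in exposed = 1448/1835 = 0.78910; risk in unexposed = 197/716 = 0.27514; RR = 2.86800
OR/RR = 9.85732 / 2.86800 = 3.43700
The outcome is not rare, so the OR lies further from 1 than the RR.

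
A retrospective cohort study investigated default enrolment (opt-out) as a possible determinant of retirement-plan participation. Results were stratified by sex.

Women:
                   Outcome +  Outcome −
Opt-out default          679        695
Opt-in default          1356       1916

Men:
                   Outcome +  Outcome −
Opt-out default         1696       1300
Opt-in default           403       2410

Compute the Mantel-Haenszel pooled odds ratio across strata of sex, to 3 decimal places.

3.357

OR_MH = Σ(aᵢdᵢ/nᵢ) / Σ(bᵢcᵢ/nᵢ), where nᵢ is the stratum total.
Stratum 1 (Women): n = 4646; a·d/n = 679·1916/4646 = 280.0181; b·c/n = 695·1356/4646 = 202.8455
Stratum 2 (Men): n = 5809; a·d/n = 1696·2410/5809 = 703.6254; b·c/n = 1300·403/5809 = 90.1876
OR_MH = (280.0181 + 703.6254) / (202.8455 + 90.1876) = 983.6435 / 293.0331 = 3.35677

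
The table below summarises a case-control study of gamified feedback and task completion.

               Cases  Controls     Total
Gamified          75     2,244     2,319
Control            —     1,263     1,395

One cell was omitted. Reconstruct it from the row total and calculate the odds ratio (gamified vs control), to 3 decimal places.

0.320

The missing cell is in the unexposed row: 1395 − 1263 = 132.
So a = 75, b = 2244, c = 132, d = 1263.
OR = (a·d)/(b·c) = (75 × 1263) / (2244 × 132) = 94725 / 296208 = 0.31979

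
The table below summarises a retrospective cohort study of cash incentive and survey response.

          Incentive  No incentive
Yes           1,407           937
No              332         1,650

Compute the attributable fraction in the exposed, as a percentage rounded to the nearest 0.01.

Reading the table with exposure as columns: a = 1407 (Incentive, case), b = 332 (Incentive, non-case), c = 937 (No incentive, case), d = 1650.
Risk in exposed = 1407/1739 = 0.80909; risk in unexposed = 937/2587 = 0.36220.
RR = 0.80909/0.36220 = 2.23384
AR% = (RR − 1)/RR × 100 = (2.23384 − 1)/2.23384 × 100 = 55.2340%

55.23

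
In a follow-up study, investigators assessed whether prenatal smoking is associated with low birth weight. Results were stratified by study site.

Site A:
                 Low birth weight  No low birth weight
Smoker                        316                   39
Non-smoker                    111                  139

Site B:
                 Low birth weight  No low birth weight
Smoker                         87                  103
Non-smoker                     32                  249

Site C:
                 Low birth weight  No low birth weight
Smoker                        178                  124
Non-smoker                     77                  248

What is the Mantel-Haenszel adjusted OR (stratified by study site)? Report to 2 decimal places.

OR_MH = Σ(aᵢdᵢ/nᵢ) / Σ(bᵢcᵢ/nᵢ), where nᵢ is the stratum total.
Stratum 1 (Site A): n = 605; a·d/n = 316·139/605 = 72.6017; b·c/n = 39·111/605 = 7.1554
Stratum 2 (Site B): n = 471; a·d/n = 87·249/471 = 45.9936; b·c/n = 103·32/471 = 6.9979
Stratum 3 (Site C): n = 627; a·d/n = 178·248/627 = 70.4051; b·c/n = 124·77/627 = 15.2281
OR_MH = (72.6017 + 45.9936 + 70.4051) / (7.1554 + 6.9979 + 15.2281) = 189.0004 / 29.3813 = 6.43267

6.43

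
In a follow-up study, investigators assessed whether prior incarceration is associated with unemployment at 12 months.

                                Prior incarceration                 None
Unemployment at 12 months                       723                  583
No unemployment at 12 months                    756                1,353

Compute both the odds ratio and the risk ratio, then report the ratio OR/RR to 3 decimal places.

1.367

Reading the table with exposure as columns: a = 723 (Prior incarceration, case), b = 756 (Prior incarceration, non-case), c = 583 (None, case), d = 1353.
OR = (723·1353)/(756·583) = 978219/440748 = 2.21945
Risk in exposed = 723/1479 = 0.48884; risk in unexposed = 583/1936 = 0.30114; RR = 1.62333
OR/RR = 2.21945 / 1.62333 = 1.36722
The outcome is not rare, so the OR lies further from 1 than the RR.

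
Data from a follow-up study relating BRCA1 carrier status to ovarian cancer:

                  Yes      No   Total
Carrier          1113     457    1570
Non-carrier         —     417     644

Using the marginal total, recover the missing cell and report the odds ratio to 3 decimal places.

The missing cell is in the unexposed row: 644 − 417 = 227.
So a = 1113, b = 457, c = 227, d = 417.
OR = (a·d)/(b·c) = (1113 × 417) / (457 × 227) = 464121 / 103739 = 4.47393

4.474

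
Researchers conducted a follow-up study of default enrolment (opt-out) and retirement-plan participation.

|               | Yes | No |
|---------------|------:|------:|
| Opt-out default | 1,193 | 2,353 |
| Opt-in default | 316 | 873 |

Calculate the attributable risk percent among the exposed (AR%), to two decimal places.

Cells: a = 1193, b = 2353, c = 316, d = 873.
Risk in exposed = 1193/3546 = 0.33644; risk in unexposed = 316/1189 = 0.26577.
RR = 0.33644/0.26577 = 1.26589
AR% = (RR − 1)/RR × 100 = (1.26589 − 1)/1.26589 × 100 = 21.0043%

21.00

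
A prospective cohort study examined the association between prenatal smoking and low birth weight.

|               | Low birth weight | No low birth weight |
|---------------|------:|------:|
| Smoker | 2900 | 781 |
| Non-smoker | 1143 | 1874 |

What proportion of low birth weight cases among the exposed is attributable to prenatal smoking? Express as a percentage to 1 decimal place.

Cells: a = 2900, b = 781, c = 1143, d = 1874.
Risk in exposed = 2900/3681 = 0.78783; risk in unexposed = 1143/3017 = 0.37885.
RR = 0.78783/0.37885 = 2.07951
AR% = (RR − 1)/RR × 100 = (2.07951 − 1)/2.07951 × 100 = 51.9118%

51.9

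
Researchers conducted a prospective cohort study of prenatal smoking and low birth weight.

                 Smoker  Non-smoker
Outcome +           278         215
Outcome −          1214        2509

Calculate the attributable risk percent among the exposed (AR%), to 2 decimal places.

57.64

Reading the table with exposure as columns: a = 278 (Smoker, case), b = 1214 (Smoker, non-case), c = 215 (Non-smoker, case), d = 2509.
Risk in exposed = 278/1492 = 0.18633; risk in unexposed = 215/2724 = 0.07893.
RR = 0.18633/0.07893 = 2.36072
AR% = (RR − 1)/RR × 100 = (2.36072 − 1)/2.36072 × 100 = 57.6401%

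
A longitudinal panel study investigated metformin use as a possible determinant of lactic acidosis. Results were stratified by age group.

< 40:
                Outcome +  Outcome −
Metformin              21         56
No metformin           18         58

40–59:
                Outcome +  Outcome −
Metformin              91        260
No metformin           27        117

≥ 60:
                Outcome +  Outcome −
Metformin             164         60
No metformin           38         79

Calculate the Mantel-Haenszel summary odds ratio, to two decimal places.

2.46

OR_MH = Σ(aᵢdᵢ/nᵢ) / Σ(bᵢcᵢ/nᵢ), where nᵢ is the stratum total.
Stratum 1 (< 40): n = 153; a·d/n = 21·58/153 = 7.9608; b·c/n = 56·18/153 = 6.5882
Stratum 2 (40–59): n = 495; a·d/n = 91·117/495 = 21.5091; b·c/n = 260·27/495 = 14.1818
Stratum 3 (≥ 60): n = 341; a·d/n = 164·79/341 = 37.9941; b·c/n = 60·38/341 = 6.6862
OR_MH = (7.9608 + 21.5091 + 37.9941) / (6.5882 + 14.1818 + 6.6862) = 67.4640 / 27.4563 = 2.45714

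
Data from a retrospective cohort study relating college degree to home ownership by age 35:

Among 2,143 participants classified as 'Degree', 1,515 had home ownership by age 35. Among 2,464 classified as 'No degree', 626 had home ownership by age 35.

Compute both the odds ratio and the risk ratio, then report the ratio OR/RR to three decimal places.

2.545

From the description: a = 1515, b = 628, c = 626, d = 1838.
OR = (1515·1838)/(628·626) = 2784570/393128 = 7.08311
Risk in exposed = 1515/2143 = 0.70695; risk in unexposed = 626/2464 = 0.25406; RR = 2.78264
OR/RR = 7.08311 / 2.78264 = 2.54547
The outcome is not rare, so the OR lies further from 1 than the RR.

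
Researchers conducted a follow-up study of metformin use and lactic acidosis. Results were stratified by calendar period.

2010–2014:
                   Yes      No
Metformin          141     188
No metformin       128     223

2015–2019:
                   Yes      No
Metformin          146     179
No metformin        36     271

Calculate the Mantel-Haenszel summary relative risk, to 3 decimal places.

1.786

RR_MH = Σ(aᵢ·n₀ᵢ/nᵢ) / Σ(cᵢ·n₁ᵢ/nᵢ), with n₁ᵢ = aᵢ+bᵢ (exposed), n₀ᵢ = cᵢ+dᵢ (unexposed), nᵢ = n₁ᵢ+n₀ᵢ.
Stratum 1 (2010–2014): n₁ = 329, n₀ = 351, n = 680; a·n₀/n = 141·351/680 = 72.7809; c·n₁/n = 128·329/680 = 61.9294
Stratum 2 (2015–2019): n₁ = 325, n₀ = 307, n = 632; a·n₀/n = 146·307/632 = 70.9209; c·n₁/n = 36·325/632 = 18.5127
RR_MH = (72.7809 + 70.9209) / (61.9294 + 18.5127) = 143.7018 / 80.4421 = 1.78640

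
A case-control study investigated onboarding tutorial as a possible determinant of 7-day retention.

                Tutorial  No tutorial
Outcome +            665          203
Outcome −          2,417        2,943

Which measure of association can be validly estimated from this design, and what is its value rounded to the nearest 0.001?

3.989

Reading the table with exposure as columns: a = 665 (Tutorial, case), b = 2417 (Tutorial, non-case), c = 203 (No tutorial, case), d = 2943.
This is a case-control study: participants were sampled on outcome status, so risks in the source population cannot be estimated directly — relative risk is not valid here. The odds ratio is the appropriate measure.
OR = (a·d)/(b·c) = (665 × 2943) / (2417 × 203) = 1957095 / 490651 = 3.98877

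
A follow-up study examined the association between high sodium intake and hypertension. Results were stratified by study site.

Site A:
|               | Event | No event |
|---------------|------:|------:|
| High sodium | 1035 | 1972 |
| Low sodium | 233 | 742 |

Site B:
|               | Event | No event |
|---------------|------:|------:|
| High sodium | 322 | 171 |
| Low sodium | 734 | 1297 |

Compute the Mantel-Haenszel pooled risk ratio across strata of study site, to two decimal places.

1.61

RR_MH = Σ(aᵢ·n₀ᵢ/nᵢ) / Σ(cᵢ·n₁ᵢ/nᵢ), with n₁ᵢ = aᵢ+bᵢ (exposed), n₀ᵢ = cᵢ+dᵢ (unexposed), nᵢ = n₁ᵢ+n₀ᵢ.
Stratum 1 (Site A): n₁ = 3007, n₀ = 975, n = 3982; a·n₀/n = 1035·975/3982 = 253.4216; c·n₁/n = 233·3007/3982 = 175.9495
Stratum 2 (Site B): n₁ = 493, n₀ = 2031, n = 2524; a·n₀/n = 322·2031/2524 = 259.1054; c·n₁/n = 734·493/2524 = 143.3685
RR_MH = (253.4216 + 259.1054) / (175.9495 + 143.3685) = 512.5270 / 319.3180 = 1.60507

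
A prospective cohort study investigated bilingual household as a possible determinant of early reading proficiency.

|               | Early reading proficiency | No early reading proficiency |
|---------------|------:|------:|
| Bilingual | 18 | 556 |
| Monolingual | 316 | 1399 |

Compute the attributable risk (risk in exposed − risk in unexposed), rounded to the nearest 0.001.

Cells: a = 18, b = 556, c = 316, d = 1399.
Risk in exposed = 18/574 = 0.031359; risk in unexposed = 316/1715 = 0.184257.
Risk difference = 0.031359 − 0.184257 = -0.152898

-0.153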